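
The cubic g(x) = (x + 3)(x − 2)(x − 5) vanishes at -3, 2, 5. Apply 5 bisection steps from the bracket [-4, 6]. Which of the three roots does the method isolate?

-3

x = 1 gives g = 16, positive; keep [-4, 1]
x = -1.5 gives g = 34.125, positive; keep [-4, -1.5]
x = -2.75 gives g = 9.203125, positive; keep [-4, -2.75]
x = -3.375 gives g = -16.8809, negative; keep [-3.375, -2.75]
x = -3.0625 gives g = -2.551, negative; keep [-3.0625, -2.75]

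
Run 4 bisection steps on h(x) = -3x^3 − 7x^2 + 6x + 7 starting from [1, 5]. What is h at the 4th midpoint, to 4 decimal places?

-2.2969

h(3) = -119 < 0, so the root lies in [1, 3]
h(2) = -33 < 0, so the root lies in [1, 2]
h(1.5) = -9.875 < 0, so the root lies in [1, 1.5]
h(1.25) = -2.2969 < 0, so the root lies in [1, 1.25]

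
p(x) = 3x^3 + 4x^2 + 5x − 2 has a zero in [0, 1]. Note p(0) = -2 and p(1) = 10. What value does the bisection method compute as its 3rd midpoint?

x = 0.5 gives p = 1.875, positive; keep [0, 0.5]
x = 0.25 gives p = -0.453125, negative; keep [0.25, 0.5]
x = 0.375 gives p = 0.595703, positive; keep [0.25, 0.375]

0.375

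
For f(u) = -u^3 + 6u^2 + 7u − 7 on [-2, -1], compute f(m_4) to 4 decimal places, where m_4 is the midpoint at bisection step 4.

0.5256

f(-1.5) = -0.625 < 0, so the root lies in [-2, -1.5]
f(-1.75) = 4.484375 > 0, so the root lies in [-1.75, -1.5]
f(-1.625) = 1.759766 > 0, so the root lies in [-1.625, -1.5]
f(-1.5625) = 0.5256 > 0, so the root lies in [-1.5625, -1.5]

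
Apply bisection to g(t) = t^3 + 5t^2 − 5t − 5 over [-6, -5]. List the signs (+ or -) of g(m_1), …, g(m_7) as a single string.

m = -5.5, g(m) = 7.375 (+); new bracket [-6, -5.5]
m = -5.75, g(m) = -1.046875 (−); new bracket [-5.75, -5.5]
m = -5.625, g(m) = 3.349609 (+); new bracket [-5.75, -5.625]
m = -5.6875, g(m) = 1.1985 (+); new bracket [-5.75, -5.6875]
m = -5.71875, g(m) = 0.0877 (+); new bracket [-5.75, -5.71875]
m = -5.734375, g(m) = -0.4766 (−); new bracket [-5.734375, -5.71875]
m = -5.7265625, g(m) = -0.1937 (−); new bracket [-5.7265625, -5.71875]

+-+++--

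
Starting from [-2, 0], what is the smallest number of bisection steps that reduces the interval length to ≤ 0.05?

6

Width after n steps is 2/2^n. Need 2^n ≥ 2/0.05 = 40.
2^5 = 32 < 40 ≤ 2^6 = 64, so n = 6.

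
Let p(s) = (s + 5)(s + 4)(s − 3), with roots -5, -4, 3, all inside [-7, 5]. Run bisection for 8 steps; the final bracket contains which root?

p(-1) = -48 < 0, so the root lies in [-1, 5]
p(2) = -42 < 0, so the root lies in [2, 5]
p(3.5) = 31.875 > 0, so the root lies in [2, 3.5]
p(2.75) = -13.0781 < 0, so the root lies in [2.75, 3.5]
p(3.125) = 7.2363 > 0, so the root lies in [2.75, 3.125]
p(2.9375) = -3.4417 < 0, so the root lies in [2.9375, 3.125]
p(3.03125) = 1.7647 > 0, so the root lies in [2.9375, 3.03125]
p(2.984375) = -0.8713 < 0, so the root lies in [2.984375, 3.03125]

3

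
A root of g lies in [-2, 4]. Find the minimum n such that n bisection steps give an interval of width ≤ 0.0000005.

Width after n steps is 6/2^n. Need 2^n ≥ 6/0.0000005 = 12000000.
2^23 = 8388608 < 12000000 ≤ 2^24 = 16777216, so n = 24.

24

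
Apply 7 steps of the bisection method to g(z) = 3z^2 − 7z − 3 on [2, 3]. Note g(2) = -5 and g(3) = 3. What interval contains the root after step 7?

g(2.5) = -1.75 < 0, so the root lies in [2.5, 3]
g(2.75) = 0.4375 > 0, so the root lies in [2.5, 2.75]
g(2.625) = -0.703125 < 0, so the root lies in [2.625, 2.75]
g(2.6875) = -0.1445 < 0, so the root lies in [2.6875, 2.75]
g(2.71875) = 0.1436 > 0, so the root lies in [2.6875, 2.71875]
g(2.703125) = -0.0012 < 0, so the root lies in [2.703125, 2.71875]
g(2.7109375) = 0.071 > 0, so the root lies in [2.703125, 2.7109375]

[2.703125, 2.7109375]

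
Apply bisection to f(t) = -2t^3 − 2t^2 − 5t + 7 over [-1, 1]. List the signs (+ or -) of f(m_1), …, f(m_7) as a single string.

f(0) = 7 > 0, so the root lies in [0, 1]
f(0.5) = 3.75 > 0, so the root lies in [0.5, 1]
f(0.75) = 1.28125 > 0, so the root lies in [0.75, 1]
f(0.875) = -0.2461 < 0, so the root lies in [0.75, 0.875]
f(0.8125) = 0.5444 > 0, so the root lies in [0.8125, 0.875]
f(0.84375) = 0.1561 > 0, so the root lies in [0.84375, 0.875]
f(0.859375) = -0.0433 < 0, so the root lies in [0.84375, 0.859375]

+++-++-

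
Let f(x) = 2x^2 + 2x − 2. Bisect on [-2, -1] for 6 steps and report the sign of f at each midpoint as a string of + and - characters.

-++---

m = -1.5, f(m) = -0.5 (−); new bracket [-2, -1.5]
m = -1.75, f(m) = 0.625 (+); new bracket [-1.75, -1.5]
m = -1.625, f(m) = 0.03125 (+); new bracket [-1.625, -1.5]
m = -1.5625, f(m) = -0.2422 (−); new bracket [-1.625, -1.5625]
m = -1.59375, f(m) = -0.1074 (−); new bracket [-1.625, -1.59375]
m = -1.609375, f(m) = -0.0386 (−); new bracket [-1.625, -1.609375]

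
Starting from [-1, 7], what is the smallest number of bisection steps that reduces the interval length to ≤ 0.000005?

21

Width after n steps is 8/2^n. Need 2^n ≥ 8/0.000005 = 1600000.
2^20 = 1048576 < 1600000 ≤ 2^21 = 2097152, so n = 21.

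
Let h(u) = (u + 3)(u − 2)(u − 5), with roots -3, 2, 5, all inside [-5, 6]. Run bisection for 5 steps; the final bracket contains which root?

u = 0.5 gives h = 23.625, positive; keep [-5, 0.5]
u = -2.25 gives h = 23.109375, positive; keep [-5, -2.25]
u = -3.625 gives h = -30.322266, negative; keep [-3.625, -2.25]
u = -2.9375 gives h = 2.4495, positive; keep [-3.625, -2.9375]
u = -3.28125 gives h = -12.3006, negative; keep [-3.28125, -2.9375]

-3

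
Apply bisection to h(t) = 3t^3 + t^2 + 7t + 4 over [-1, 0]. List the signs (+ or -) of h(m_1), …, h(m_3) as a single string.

+--

t = -0.5 gives h = 0.375, positive; keep [-1, -0.5]
t = -0.75 gives h = -1.953125, negative; keep [-0.75, -0.5]
t = -0.625 gives h = -0.716797, negative; keep [-0.625, -0.5]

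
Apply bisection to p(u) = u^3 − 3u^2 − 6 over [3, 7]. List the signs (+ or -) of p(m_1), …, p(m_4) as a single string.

+++-

m = 5, p(m) = 44 (+); new bracket [3, 5]
m = 4, p(m) = 10 (+); new bracket [3, 4]
m = 3.5, p(m) = 0.125 (+); new bracket [3, 3.5]
m = 3.25, p(m) = -3.3594 (−); new bracket [3.25, 3.5]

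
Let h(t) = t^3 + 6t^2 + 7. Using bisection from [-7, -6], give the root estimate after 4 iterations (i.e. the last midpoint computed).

-6.1875

h(-6.5) = -14.125 < 0, so the root lies in [-6.5, -6]
h(-6.25) = -2.765625 < 0, so the root lies in [-6.25, -6]
h(-6.125) = 2.310547 > 0, so the root lies in [-6.25, -6.125]
h(-6.1875) = -0.1785 < 0, so the root lies in [-6.1875, -6.125]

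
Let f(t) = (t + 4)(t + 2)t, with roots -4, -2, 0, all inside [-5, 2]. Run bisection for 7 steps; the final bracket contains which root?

0

f(-1.5) = -1.875 < 0, so the root lies in [-1.5, 2]
f(0.25) = 2.390625 > 0, so the root lies in [-1.5, 0.25]
f(-0.625) = -2.900391 < 0, so the root lies in [-0.625, 0.25]
f(-0.1875) = -1.2957 < 0, so the root lies in [-0.1875, 0.25]
f(0.03125) = 0.2559 > 0, so the root lies in [-0.1875, 0.03125]
f(-0.078125) = -0.5889 < 0, so the root lies in [-0.078125, 0.03125]
f(-0.0234375) = -0.1842 < 0, so the root lies in [-0.0234375, 0.03125]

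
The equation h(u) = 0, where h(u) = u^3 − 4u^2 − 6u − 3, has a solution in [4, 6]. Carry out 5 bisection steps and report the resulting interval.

u = 5 gives h = -8, negative; keep [5, 6]
u = 5.5 gives h = 9.375, positive; keep [5, 5.5]
u = 5.25 gives h = -0.046875, negative; keep [5.25, 5.5]
u = 5.375 gives h = 4.4746, positive; keep [5.25, 5.375]
u = 5.3125 gives h = 2.1672, positive; keep [5.25, 5.3125]

[5.25, 5.3125]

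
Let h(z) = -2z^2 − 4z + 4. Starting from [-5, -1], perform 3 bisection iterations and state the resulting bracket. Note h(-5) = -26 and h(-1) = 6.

z = -3 gives h = -2, negative; keep [-3, -1]
z = -2 gives h = 4, positive; keep [-3, -2]
z = -2.5 gives h = 1.5, positive; keep [-3, -2.5]

[-3, -2.5]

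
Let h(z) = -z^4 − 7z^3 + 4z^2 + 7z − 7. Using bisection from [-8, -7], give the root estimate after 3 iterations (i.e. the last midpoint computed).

h(-7.5) = -45.4375 < 0, so the root lies in [-7.5, -7]
h(-7.25) = 57.230469 > 0, so the root lies in [-7.5, -7.25]
h(-7.375) = 8.513428 > 0, so the root lies in [-7.5, -7.375]

-7.375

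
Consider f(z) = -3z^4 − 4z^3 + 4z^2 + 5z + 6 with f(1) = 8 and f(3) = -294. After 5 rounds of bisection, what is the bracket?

[1.3125, 1.375]

z = 2 gives f = -48, negative; keep [1, 2]
z = 1.5 gives f = -6.1875, negative; keep [1, 1.5]
z = 1.25 gives f = 3.363281, positive; keep [1.25, 1.5]
z = 1.375 gives f = -0.6843, negative; keep [1.25, 1.375]
z = 1.3125 gives f = 1.5065, positive; keep [1.3125, 1.375]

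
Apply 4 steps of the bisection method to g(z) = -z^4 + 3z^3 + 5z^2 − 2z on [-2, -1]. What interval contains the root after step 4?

m = -1.5, g(m) = -0.9375 (−); new bracket [-1.5, -1]
m = -1.25, g(m) = 2.011719 (+); new bracket [-1.5, -1.25]
m = -1.375, g(m) = 0.829834 (+); new bracket [-1.5, -1.375]
m = -1.4375, g(m) = 0.0256 (+); new bracket [-1.5, -1.4375]

[-1.5, -1.4375]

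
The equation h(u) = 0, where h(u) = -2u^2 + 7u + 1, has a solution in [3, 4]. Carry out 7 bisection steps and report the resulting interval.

[3.6328125, 3.640625]

u = 3.5 gives h = 1, positive; keep [3.5, 4]
u = 3.75 gives h = -0.875, negative; keep [3.5, 3.75]
u = 3.625 gives h = 0.09375, positive; keep [3.625, 3.75]
u = 3.6875 gives h = -0.3828, negative; keep [3.625, 3.6875]
u = 3.65625 gives h = -0.1426, negative; keep [3.625, 3.65625]
u = 3.640625 gives h = -0.0239, negative; keep [3.625, 3.640625]
u = 3.6328125 gives h = 0.035, positive; keep [3.6328125, 3.640625]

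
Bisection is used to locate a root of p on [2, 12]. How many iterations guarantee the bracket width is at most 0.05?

Width after n steps is 10/2^n. Need 2^n ≥ 10/0.05 = 200.
2^7 = 128 < 200 ≤ 2^8 = 256, so n = 8.

8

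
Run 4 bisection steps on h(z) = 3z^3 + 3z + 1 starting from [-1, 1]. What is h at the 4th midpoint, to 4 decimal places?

z = 0 gives h = 1, positive; keep [-1, 0]
z = -0.5 gives h = -0.875, negative; keep [-0.5, 0]
z = -0.25 gives h = 0.203125, positive; keep [-0.5, -0.25]
z = -0.375 gives h = -0.2832, negative; keep [-0.375, -0.25]

-0.2832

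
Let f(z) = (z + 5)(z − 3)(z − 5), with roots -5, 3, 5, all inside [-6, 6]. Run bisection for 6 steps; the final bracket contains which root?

-5

f(0) = 75 > 0, so the root lies in [-6, 0]
f(-3) = 96 > 0, so the root lies in [-6, -3]
f(-4.5) = 35.625 > 0, so the root lies in [-6, -4.5]
f(-5.25) = -21.1406 < 0, so the root lies in [-5.25, -4.5]
f(-4.875) = 9.7207 > 0, so the root lies in [-5.25, -4.875]
f(-5.0625) = -5.0706 < 0, so the root lies in [-5.0625, -4.875]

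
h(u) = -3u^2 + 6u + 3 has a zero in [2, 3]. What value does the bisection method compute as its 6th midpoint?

2.421875

m = 2.5, h(m) = -0.75 (−); new bracket [2, 2.5]
m = 2.25, h(m) = 1.3125 (+); new bracket [2.25, 2.5]
m = 2.375, h(m) = 0.328125 (+); new bracket [2.375, 2.5]
m = 2.4375, h(m) = -0.1992 (−); new bracket [2.375, 2.4375]
m = 2.40625, h(m) = 0.0674 (+); new bracket [2.40625, 2.4375]
m = 2.421875, h(m) = -0.0652 (−); new bracket [2.40625, 2.421875]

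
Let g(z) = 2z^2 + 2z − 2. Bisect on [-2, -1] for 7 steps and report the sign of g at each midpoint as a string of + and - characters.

-++----

z = -1.5 gives g = -0.5, negative; keep [-2, -1.5]
z = -1.75 gives g = 0.625, positive; keep [-1.75, -1.5]
z = -1.625 gives g = 0.03125, positive; keep [-1.625, -1.5]
z = -1.5625 gives g = -0.2422, negative; keep [-1.625, -1.5625]
z = -1.59375 gives g = -0.1074, negative; keep [-1.625, -1.59375]
z = -1.609375 gives g = -0.0386, negative; keep [-1.625, -1.609375]
z = -1.6171875 gives g = -0.0038, negative; keep [-1.625, -1.6171875]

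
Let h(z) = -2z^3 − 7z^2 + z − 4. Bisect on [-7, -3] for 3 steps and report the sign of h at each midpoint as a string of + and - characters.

z = -5 gives h = 66, positive; keep [-5, -3]
z = -4 gives h = 8, positive; keep [-4, -3]
z = -3.5 gives h = -7.5, negative; keep [-4, -3.5]

++-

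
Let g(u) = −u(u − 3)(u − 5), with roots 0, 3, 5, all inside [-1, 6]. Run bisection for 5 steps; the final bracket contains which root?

g(2.5) = -3.125 < 0, so the root lies in [-1, 2.5]
g(0.75) = -7.171875 < 0, so the root lies in [-1, 0.75]
g(-0.125) = 2.001953 > 0, so the root lies in [-0.125, 0.75]
g(0.3125) = -3.9368 < 0, so the root lies in [-0.125, 0.3125]
g(0.09375) = -1.3368 < 0, so the root lies in [-0.125, 0.09375]

0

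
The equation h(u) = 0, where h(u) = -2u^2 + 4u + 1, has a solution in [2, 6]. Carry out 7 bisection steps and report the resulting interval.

[2.21875, 2.25]

h(4) = -15 < 0, so the root lies in [2, 4]
h(3) = -5 < 0, so the root lies in [2, 3]
h(2.5) = -1.5 < 0, so the root lies in [2, 2.5]
h(2.25) = -0.125 < 0, so the root lies in [2, 2.25]
h(2.125) = 0.4688 > 0, so the root lies in [2.125, 2.25]
h(2.1875) = 0.1797 > 0, so the root lies in [2.1875, 2.25]
h(2.21875) = 0.0293 > 0, so the root lies in [2.21875, 2.25]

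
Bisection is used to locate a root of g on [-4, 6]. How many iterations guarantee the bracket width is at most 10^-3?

Width after n steps is 10/2^n. Need 2^n ≥ 10/10^-3 = 10000.
2^13 = 8192 < 10000 ≤ 2^14 = 16384, so n = 14.

14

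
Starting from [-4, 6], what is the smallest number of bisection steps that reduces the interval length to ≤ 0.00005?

18

Width after n steps is 10/2^n. Need 2^n ≥ 10/0.00005 = 200000.
2^17 = 131072 < 200000 ≤ 2^18 = 262144, so n = 18.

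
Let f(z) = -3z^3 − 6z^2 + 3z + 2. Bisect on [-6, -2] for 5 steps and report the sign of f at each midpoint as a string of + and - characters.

+++-+

midpoint -4: f = 86 > 0 → [-4, -2]
midpoint -3: f = 20 > 0 → [-3, -2]
midpoint -2.5: f = 3.875 > 0 → [-2.5, -2]
midpoint -2.25: f = -0.9531 < 0 → [-2.5, -2.25]
midpoint -2.375: f = 1.2207 > 0 → [-2.375, -2.25]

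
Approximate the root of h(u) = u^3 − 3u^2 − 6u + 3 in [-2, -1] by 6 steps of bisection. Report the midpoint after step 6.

h(-1.5) = 1.875 > 0, so the root lies in [-2, -1.5]
h(-1.75) = -1.046875 < 0, so the root lies in [-1.75, -1.5]
h(-1.625) = 0.537109 > 0, so the root lies in [-1.75, -1.625]
h(-1.6875) = -0.2234 < 0, so the root lies in [-1.6875, -1.625]
h(-1.65625) = 0.1646 > 0, so the root lies in [-1.6875, -1.65625]
h(-1.671875) = -0.0274 < 0, so the root lies in [-1.671875, -1.65625]

-1.671875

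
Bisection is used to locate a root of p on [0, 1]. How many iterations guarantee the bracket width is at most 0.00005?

15

Width after n steps is 1/2^n. Need 2^n ≥ 1/0.00005 = 20000.
2^14 = 16384 < 20000 ≤ 2^15 = 32768, so n = 15.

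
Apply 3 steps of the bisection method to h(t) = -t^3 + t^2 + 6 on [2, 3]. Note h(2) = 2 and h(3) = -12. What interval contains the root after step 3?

[2.125, 2.25]

h(2.5) = -3.375 < 0, so the root lies in [2, 2.5]
h(2.25) = -0.328125 < 0, so the root lies in [2, 2.25]
h(2.125) = 0.919922 > 0, so the root lies in [2.125, 2.25]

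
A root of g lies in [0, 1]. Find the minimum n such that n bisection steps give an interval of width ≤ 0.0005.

Width after n steps is 1/2^n. Need 2^n ≥ 1/0.0005 = 2000.
2^10 = 1024 < 2000 ≤ 2^11 = 2048, so n = 11.

11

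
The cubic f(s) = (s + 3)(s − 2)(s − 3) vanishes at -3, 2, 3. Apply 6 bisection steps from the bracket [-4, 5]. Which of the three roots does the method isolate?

-3

midpoint 0.5: f = 13.125 > 0 → [-4, 0.5]
midpoint -1.75: f = 22.265625 > 0 → [-4, -1.75]
midpoint -2.875: f = 3.580078 > 0 → [-4, -2.875]
midpoint -3.4375: f = -15.3142 < 0 → [-3.4375, -2.875]
midpoint -3.15625: f = -4.9599 < 0 → [-3.15625, -2.875]
midpoint -3.015625: f = -0.4714 < 0 → [-3.015625, -2.875]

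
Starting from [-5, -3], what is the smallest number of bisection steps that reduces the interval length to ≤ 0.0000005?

22

Width after n steps is 2/2^n. Need 2^n ≥ 2/0.0000005 = 4000000.
2^21 = 2097152 < 4000000 ≤ 2^22 = 4194304, so n = 22.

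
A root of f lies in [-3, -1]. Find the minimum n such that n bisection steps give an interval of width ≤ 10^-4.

Width after n steps is 2/2^n. Need 2^n ≥ 2/10^-4 = 20000.
2^14 = 16384 < 20000 ≤ 2^15 = 32768, so n = 15.

15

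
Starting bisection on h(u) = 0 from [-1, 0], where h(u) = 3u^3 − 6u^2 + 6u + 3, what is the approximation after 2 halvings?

-0.25

m = -0.5, h(m) = -1.875 (−); new bracket [-0.5, 0]
m = -0.25, h(m) = 1.078125 (+); new bracket [-0.5, -0.25]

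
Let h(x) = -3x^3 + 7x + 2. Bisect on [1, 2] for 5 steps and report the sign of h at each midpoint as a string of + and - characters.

+-+--

midpoint 1.5: h = 2.375 > 0 → [1.5, 2]
midpoint 1.75: h = -1.828125 < 0 → [1.5, 1.75]
midpoint 1.625: h = 0.501953 > 0 → [1.625, 1.75]
midpoint 1.6875: h = -0.6038 < 0 → [1.625, 1.6875]
midpoint 1.65625: h = -0.0363 < 0 → [1.625, 1.65625]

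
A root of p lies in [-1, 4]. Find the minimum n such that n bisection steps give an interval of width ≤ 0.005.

10

Width after n steps is 5/2^n. Need 2^n ≥ 5/0.005 = 1000.
2^9 = 512 < 1000 ≤ 2^10 = 1024, so n = 10.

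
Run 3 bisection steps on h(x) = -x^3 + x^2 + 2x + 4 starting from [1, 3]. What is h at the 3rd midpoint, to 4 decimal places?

h(2) = 4 > 0, so the root lies in [2, 3]
h(2.5) = -0.375 < 0, so the root lies in [2, 2.5]
h(2.25) = 2.171875 > 0, so the root lies in [2.25, 2.5]

2.1719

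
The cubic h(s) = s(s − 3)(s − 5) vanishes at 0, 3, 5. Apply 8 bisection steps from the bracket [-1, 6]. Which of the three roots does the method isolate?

0

midpoint 2.5: h = 3.125 > 0 → [-1, 2.5]
midpoint 0.75: h = 7.171875 > 0 → [-1, 0.75]
midpoint -0.125: h = -2.001953 < 0 → [-0.125, 0.75]
midpoint 0.3125: h = 3.9368 > 0 → [-0.125, 0.3125]
midpoint 0.09375: h = 1.3368 > 0 → [-0.125, 0.09375]
midpoint -0.015625: h = -0.2363 < 0 → [-0.015625, 0.09375]
midpoint 0.0390625: h = 0.5738 > 0 → [-0.015625, 0.0390625]
midpoint 0.01171875: h = 0.1747 > 0 → [-0.015625, 0.01171875]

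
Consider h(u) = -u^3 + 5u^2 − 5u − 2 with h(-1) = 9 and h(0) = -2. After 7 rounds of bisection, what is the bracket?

midpoint -0.5: h = 1.875 > 0 → [-0.5, 0]
midpoint -0.25: h = -0.421875 < 0 → [-0.5, -0.25]
midpoint -0.375: h = 0.630859 > 0 → [-0.375, -0.25]
midpoint -0.3125: h = 0.0813 > 0 → [-0.3125, -0.25]
midpoint -0.28125: h = -0.176 < 0 → [-0.3125, -0.28125]
midpoint -0.296875: h = -0.0488 < 0 → [-0.3125, -0.296875]
midpoint -0.3046875: h = 0.0159 > 0 → [-0.3046875, -0.296875]

[-0.3046875, -0.296875]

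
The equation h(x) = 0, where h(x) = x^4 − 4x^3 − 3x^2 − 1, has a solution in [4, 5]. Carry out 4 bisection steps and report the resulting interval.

h(4.5) = -16.1875 < 0, so the root lies in [4.5, 5]
h(4.75) = 11.691406 > 0, so the root lies in [4.5, 4.75]
h(4.625) = -3.3396 < 0, so the root lies in [4.625, 4.75]
h(4.6875) = 3.8923 > 0, so the root lies in [4.625, 4.6875]

[4.625, 4.6875]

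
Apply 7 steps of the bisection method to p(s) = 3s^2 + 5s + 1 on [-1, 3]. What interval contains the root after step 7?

[-0.25, -0.21875]

p(1) = 9 > 0, so the root lies in [-1, 1]
p(0) = 1 > 0, so the root lies in [-1, 0]
p(-0.5) = -0.75 < 0, so the root lies in [-0.5, 0]
p(-0.25) = -0.0625 < 0, so the root lies in [-0.25, 0]
p(-0.125) = 0.4219 > 0, so the root lies in [-0.25, -0.125]
p(-0.1875) = 0.168 > 0, so the root lies in [-0.25, -0.1875]
p(-0.21875) = 0.0498 > 0, so the root lies in [-0.25, -0.21875]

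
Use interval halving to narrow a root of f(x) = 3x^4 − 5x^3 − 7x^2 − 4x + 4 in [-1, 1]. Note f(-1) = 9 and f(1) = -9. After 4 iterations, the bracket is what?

[0.375, 0.5]

f(0) = 4 > 0, so the root lies in [0, 1]
f(0.5) = -0.1875 < 0, so the root lies in [0, 0.5]
f(0.25) = 2.496094 > 0, so the root lies in [0.25, 0.5]
f(0.375) = 1.3113 > 0, so the root lies in [0.375, 0.5]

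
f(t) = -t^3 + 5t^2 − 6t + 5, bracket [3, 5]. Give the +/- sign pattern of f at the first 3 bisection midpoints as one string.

f(4) = -3 < 0, so the root lies in [3, 4]
f(3.5) = 2.375 > 0, so the root lies in [3.5, 4]
f(3.75) = 0.078125 > 0, so the root lies in [3.75, 4]

-++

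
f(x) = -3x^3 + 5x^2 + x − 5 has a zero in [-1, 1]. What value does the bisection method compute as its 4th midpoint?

-0.875

m = 0, f(m) = -5 (−); new bracket [-1, 0]
m = -0.5, f(m) = -3.875 (−); new bracket [-1, -0.5]
m = -0.75, f(m) = -1.671875 (−); new bracket [-1, -0.75]
m = -0.875, f(m) = -0.0371 (−); new bracket [-1, -0.875]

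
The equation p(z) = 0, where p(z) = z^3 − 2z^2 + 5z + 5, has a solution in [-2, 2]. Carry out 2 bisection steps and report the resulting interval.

m = 0, p(m) = 5 (+); new bracket [-2, 0]
m = -1, p(m) = -3 (−); new bracket [-1, 0]

[-1, 0]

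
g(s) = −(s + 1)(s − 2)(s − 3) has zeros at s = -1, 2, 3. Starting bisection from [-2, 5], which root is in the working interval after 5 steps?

s = 1.5 gives g = -1.875, negative; keep [-2, 1.5]
s = -0.25 gives g = -5.484375, negative; keep [-2, -0.25]
s = -1.125 gives g = 1.611328, positive; keep [-1.125, -0.25]
s = -0.6875 gives g = -3.0969, negative; keep [-1.125, -0.6875]
s = -0.90625 gives g = -1.0643, negative; keep [-1.125, -0.90625]

-1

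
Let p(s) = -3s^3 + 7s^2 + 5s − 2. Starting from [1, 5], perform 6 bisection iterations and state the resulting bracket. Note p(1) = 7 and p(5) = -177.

[2.8125, 2.875]

midpoint 3: p = -5 < 0 → [1, 3]
midpoint 2: p = 12 > 0 → [2, 3]
midpoint 2.5: p = 7.375 > 0 → [2.5, 3]
midpoint 2.75: p = 2.2969 > 0 → [2.75, 3]
midpoint 2.875: p = -1.0566 < 0 → [2.75, 2.875]
midpoint 2.8125: p = 0.6917 > 0 → [2.8125, 2.875]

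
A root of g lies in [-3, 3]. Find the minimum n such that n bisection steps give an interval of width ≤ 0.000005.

Width after n steps is 6/2^n. Need 2^n ≥ 6/0.000005 = 1200000.
2^20 = 1048576 < 1200000 ≤ 2^21 = 2097152, so n = 21.

21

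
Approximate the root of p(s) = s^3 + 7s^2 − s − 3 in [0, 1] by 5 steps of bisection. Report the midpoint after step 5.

s = 0.5 gives p = -1.625, negative; keep [0.5, 1]
s = 0.75 gives p = 0.609375, positive; keep [0.5, 0.75]
s = 0.625 gives p = -0.646484, negative; keep [0.625, 0.75]
s = 0.6875 gives p = -0.054, negative; keep [0.6875, 0.75]
s = 0.71875 gives p = 0.2688, positive; keep [0.6875, 0.71875]

0.71875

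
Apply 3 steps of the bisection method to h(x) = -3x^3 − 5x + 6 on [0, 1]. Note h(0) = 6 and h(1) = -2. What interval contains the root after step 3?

[0.75, 0.875]

m = 0.5, h(m) = 3.125 (+); new bracket [0.5, 1]
m = 0.75, h(m) = 0.984375 (+); new bracket [0.75, 1]
m = 0.875, h(m) = -0.384766 (−); new bracket [0.75, 0.875]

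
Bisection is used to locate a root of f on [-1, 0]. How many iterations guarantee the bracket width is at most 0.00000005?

25

Width after n steps is 1/2^n. Need 2^n ≥ 1/0.00000005 = 20000000.
2^24 = 16777216 < 20000000 ≤ 2^25 = 33554432, so n = 25.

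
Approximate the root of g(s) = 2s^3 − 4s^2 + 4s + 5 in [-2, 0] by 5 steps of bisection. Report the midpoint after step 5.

midpoint -1: g = -5 < 0 → [-1, 0]
midpoint -0.5: g = 1.75 > 0 → [-1, -0.5]
midpoint -0.75: g = -1.09375 < 0 → [-0.75, -0.5]
midpoint -0.625: g = 0.4492 > 0 → [-0.75, -0.625]
midpoint -0.6875: g = -0.2905 < 0 → [-0.6875, -0.625]

-0.6875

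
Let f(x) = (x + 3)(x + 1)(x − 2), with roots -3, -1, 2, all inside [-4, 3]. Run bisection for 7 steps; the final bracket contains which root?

m = -0.5, f(m) = -3.125 (−); new bracket [-0.5, 3]
m = 1.25, f(m) = -7.171875 (−); new bracket [1.25, 3]
m = 2.125, f(m) = 2.001953 (+); new bracket [1.25, 2.125]
m = 1.6875, f(m) = -3.9368 (−); new bracket [1.6875, 2.125]
m = 1.90625, f(m) = -1.3368 (−); new bracket [1.90625, 2.125]
m = 2.015625, f(m) = 0.2363 (+); new bracket [1.90625, 2.015625]
m = 1.9609375, f(m) = -0.5738 (−); new bracket [1.9609375, 2.015625]

2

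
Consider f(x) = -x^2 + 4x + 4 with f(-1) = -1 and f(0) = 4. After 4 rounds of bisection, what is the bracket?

[-0.875, -0.8125]

x = -0.5 gives f = 1.75, positive; keep [-1, -0.5]
x = -0.75 gives f = 0.4375, positive; keep [-1, -0.75]
x = -0.875 gives f = -0.265625, negative; keep [-0.875, -0.75]
x = -0.8125 gives f = 0.0898, positive; keep [-0.875, -0.8125]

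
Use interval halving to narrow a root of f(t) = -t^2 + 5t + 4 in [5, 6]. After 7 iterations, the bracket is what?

m = 5.5, f(m) = 1.25 (+); new bracket [5.5, 6]
m = 5.75, f(m) = -0.3125 (−); new bracket [5.5, 5.75]
m = 5.625, f(m) = 0.484375 (+); new bracket [5.625, 5.75]
m = 5.6875, f(m) = 0.0898 (+); new bracket [5.6875, 5.75]
m = 5.71875, f(m) = -0.1104 (−); new bracket [5.6875, 5.71875]
m = 5.703125, f(m) = -0.01 (−); new bracket [5.6875, 5.703125]
m = 5.6953125, f(m) = 0.04 (+); new bracket [5.6953125, 5.703125]

[5.6953125, 5.703125]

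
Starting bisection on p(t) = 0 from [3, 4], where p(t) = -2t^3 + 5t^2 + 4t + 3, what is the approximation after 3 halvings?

3.375

t = 3.5 gives p = -7.5, negative; keep [3, 3.5]
t = 3.25 gives p = 0.15625, positive; keep [3.25, 3.5]
t = 3.375 gives p = -3.433594, negative; keep [3.25, 3.375]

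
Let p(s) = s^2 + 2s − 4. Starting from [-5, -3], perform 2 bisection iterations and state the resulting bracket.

midpoint -4: p = 4 > 0 → [-4, -3]
midpoint -3.5: p = 1.25 > 0 → [-3.5, -3]

[-3.5, -3]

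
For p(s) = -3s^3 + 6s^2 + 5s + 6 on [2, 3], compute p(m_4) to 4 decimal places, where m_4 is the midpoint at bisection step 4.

0.7815

midpoint 2.5: p = 9.125 > 0 → [2.5, 3]
midpoint 2.75: p = 2.734375 > 0 → [2.75, 3]
midpoint 2.875: p = -1.322266 < 0 → [2.75, 2.875]
midpoint 2.8125: p = 0.7815 > 0 → [2.8125, 2.875]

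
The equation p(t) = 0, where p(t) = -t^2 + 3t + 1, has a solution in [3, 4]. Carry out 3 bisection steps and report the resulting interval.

[3.25, 3.375]

midpoint 3.5: p = -0.75 < 0 → [3, 3.5]
midpoint 3.25: p = 0.1875 > 0 → [3.25, 3.5]
midpoint 3.375: p = -0.265625 < 0 → [3.25, 3.375]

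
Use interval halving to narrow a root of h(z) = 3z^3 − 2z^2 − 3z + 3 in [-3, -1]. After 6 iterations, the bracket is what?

z = -2 gives h = -23, negative; keep [-2, -1]
z = -1.5 gives h = -7.125, negative; keep [-1.5, -1]
z = -1.25 gives h = -2.234375, negative; keep [-1.25, -1]
z = -1.125 gives h = -0.4277, negative; keep [-1.125, -1]
z = -1.0625 gives h = 0.3313, positive; keep [-1.125, -1.0625]
z = -1.09375 gives h = -0.0367, negative; keep [-1.09375, -1.0625]

[-1.09375, -1.0625]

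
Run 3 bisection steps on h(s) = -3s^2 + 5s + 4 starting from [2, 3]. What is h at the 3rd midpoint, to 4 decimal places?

-1.0469

h(2.5) = -2.25 < 0, so the root lies in [2, 2.5]
h(2.25) = 0.0625 > 0, so the root lies in [2.25, 2.5]
h(2.375) = -1.046875 < 0, so the root lies in [2.25, 2.375]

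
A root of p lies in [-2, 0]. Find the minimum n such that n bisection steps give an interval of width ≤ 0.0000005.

22

Width after n steps is 2/2^n. Need 2^n ≥ 2/0.0000005 = 4000000.
2^21 = 2097152 < 4000000 ≤ 2^22 = 4194304, so n = 22.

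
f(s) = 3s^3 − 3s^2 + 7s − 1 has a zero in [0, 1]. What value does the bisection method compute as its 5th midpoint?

0.15625

midpoint 0.5: f = 2.125 > 0 → [0, 0.5]
midpoint 0.25: f = 0.609375 > 0 → [0, 0.25]
midpoint 0.125: f = -0.166016 < 0 → [0.125, 0.25]
midpoint 0.1875: f = 0.2268 > 0 → [0.125, 0.1875]
midpoint 0.15625: f = 0.032 > 0 → [0.125, 0.15625]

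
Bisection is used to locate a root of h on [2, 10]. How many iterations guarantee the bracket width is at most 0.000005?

21

Width after n steps is 8/2^n. Need 2^n ≥ 8/0.000005 = 1600000.
2^20 = 1048576 < 1600000 ≤ 2^21 = 2097152, so n = 21.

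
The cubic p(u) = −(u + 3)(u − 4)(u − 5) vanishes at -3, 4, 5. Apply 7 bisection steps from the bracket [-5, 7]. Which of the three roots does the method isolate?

midpoint 1: p = -48 < 0 → [-5, 1]
midpoint -2: p = -42 < 0 → [-5, -2]
midpoint -3.5: p = 31.875 > 0 → [-3.5, -2]
midpoint -2.75: p = -13.0781 < 0 → [-3.5, -2.75]
midpoint -3.125: p = 7.2363 > 0 → [-3.125, -2.75]
midpoint -2.9375: p = -3.4417 < 0 → [-3.125, -2.9375]
midpoint -3.03125: p = 1.7647 > 0 → [-3.03125, -2.9375]

-3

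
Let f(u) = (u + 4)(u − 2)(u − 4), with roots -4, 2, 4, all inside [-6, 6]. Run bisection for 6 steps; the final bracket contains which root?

-4

f(0) = 32 > 0, so the root lies in [-6, 0]
f(-3) = 35 > 0, so the root lies in [-6, -3]
f(-4.5) = -27.625 < 0, so the root lies in [-4.5, -3]
f(-3.75) = 11.1406 > 0, so the root lies in [-4.5, -3.75]
f(-4.125) = -6.2207 < 0, so the root lies in [-4.125, -3.75]
f(-3.9375) = 2.9456 > 0, so the root lies in [-4.125, -3.9375]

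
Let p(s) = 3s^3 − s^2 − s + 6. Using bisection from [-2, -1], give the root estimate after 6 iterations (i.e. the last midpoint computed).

-1.234375

midpoint -1.5: p = -4.875 < 0 → [-1.5, -1]
midpoint -1.25: p = -0.171875 < 0 → [-1.25, -1]
midpoint -1.125: p = 1.587891 > 0 → [-1.25, -1.125]
midpoint -1.1875: p = 0.7537 > 0 → [-1.25, -1.1875]
midpoint -1.21875: p = 0.3026 > 0 → [-1.25, -1.21875]
midpoint -1.234375: p = 0.0683 > 0 → [-1.25, -1.234375]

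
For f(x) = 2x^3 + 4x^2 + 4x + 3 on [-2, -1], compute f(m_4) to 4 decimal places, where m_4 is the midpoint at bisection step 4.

0.1187

m = -1.5, f(m) = -0.75 (−); new bracket [-1.5, -1]
m = -1.25, f(m) = 0.34375 (+); new bracket [-1.5, -1.25]
m = -1.375, f(m) = -0.136719 (−); new bracket [-1.375, -1.25]
m = -1.3125, f(m) = 0.1187 (+); new bracket [-1.375, -1.3125]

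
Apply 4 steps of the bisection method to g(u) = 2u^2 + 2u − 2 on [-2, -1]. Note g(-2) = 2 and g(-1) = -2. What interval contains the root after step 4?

[-1.625, -1.5625]

m = -1.5, g(m) = -0.5 (−); new bracket [-2, -1.5]
m = -1.75, g(m) = 0.625 (+); new bracket [-1.75, -1.5]
m = -1.625, g(m) = 0.03125 (+); new bracket [-1.625, -1.5]
m = -1.5625, g(m) = -0.2422 (−); new bracket [-1.625, -1.5625]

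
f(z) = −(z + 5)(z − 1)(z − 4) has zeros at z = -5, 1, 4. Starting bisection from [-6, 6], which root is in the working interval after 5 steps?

f(0) = -20 < 0, so the root lies in [-6, 0]
f(-3) = -56 < 0, so the root lies in [-6, -3]
f(-4.5) = -23.375 < 0, so the root lies in [-6, -4.5]
f(-5.25) = 14.4531 > 0, so the root lies in [-5.25, -4.5]
f(-4.875) = -6.5176 < 0, so the root lies in [-5.25, -4.875]

-5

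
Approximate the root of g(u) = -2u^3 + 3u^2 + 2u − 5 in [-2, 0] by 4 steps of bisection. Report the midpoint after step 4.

-1.125

u = -1 gives g = -2, negative; keep [-2, -1]
u = -1.5 gives g = 5.5, positive; keep [-1.5, -1]
u = -1.25 gives g = 1.09375, positive; keep [-1.25, -1]
u = -1.125 gives g = -0.6055, negative; keep [-1.25, -1.125]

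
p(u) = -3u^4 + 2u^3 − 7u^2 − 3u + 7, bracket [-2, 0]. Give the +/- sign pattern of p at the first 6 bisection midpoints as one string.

-+++-+

u = -1 gives p = -2, negative; keep [-1, 0]
u = -0.5 gives p = 6.3125, positive; keep [-1, -0.5]
u = -0.75 gives p = 3.519531, positive; keep [-1, -0.75]
u = -0.875 gives p = 1.1672, positive; keep [-1, -0.875]
u = -0.9375 gives p = -0.3052, negative; keep [-0.9375, -0.875]
u = -0.90625 gives p = 0.4576, positive; keep [-0.9375, -0.90625]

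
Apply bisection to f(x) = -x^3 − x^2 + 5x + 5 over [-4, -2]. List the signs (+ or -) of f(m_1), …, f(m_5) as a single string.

midpoint -3: f = 8 > 0 → [-3, -2]
midpoint -2.5: f = 1.875 > 0 → [-2.5, -2]
midpoint -2.25: f = 0.078125 > 0 → [-2.25, -2]
midpoint -2.125: f = -0.5449 < 0 → [-2.25, -2.125]
midpoint -2.1875: f = -0.2551 < 0 → [-2.25, -2.1875]

+++--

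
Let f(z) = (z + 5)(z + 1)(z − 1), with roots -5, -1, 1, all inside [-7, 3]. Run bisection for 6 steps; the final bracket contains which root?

-5

midpoint -2: f = 9 > 0 → [-7, -2]
midpoint -4.5: f = 9.625 > 0 → [-7, -4.5]
midpoint -5.75: f = -24.046875 < 0 → [-5.75, -4.5]
midpoint -5.125: f = -3.1582 < 0 → [-5.125, -4.5]
midpoint -4.8125: f = 4.155 > 0 → [-5.125, -4.8125]
midpoint -4.96875: f = 0.7403 > 0 → [-5.125, -4.96875]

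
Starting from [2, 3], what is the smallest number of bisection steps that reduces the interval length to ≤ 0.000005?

18

Width after n steps is 1/2^n. Need 2^n ≥ 1/0.000005 = 200000.
2^17 = 131072 < 200000 ≤ 2^18 = 262144, so n = 18.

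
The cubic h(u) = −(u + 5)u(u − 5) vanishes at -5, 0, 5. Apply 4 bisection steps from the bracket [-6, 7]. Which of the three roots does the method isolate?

m = 0.5, h(m) = 12.375 (+); new bracket [0.5, 7]
m = 3.75, h(m) = 41.015625 (+); new bracket [3.75, 7]
m = 5.375, h(m) = -20.912109 (−); new bracket [3.75, 5.375]
m = 4.5625, h(m) = 19.0876 (+); new bracket [4.5625, 5.375]

5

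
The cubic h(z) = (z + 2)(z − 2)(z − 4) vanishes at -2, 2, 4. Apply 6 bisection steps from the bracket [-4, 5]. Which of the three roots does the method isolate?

-2

h(0.5) = 13.125 > 0, so the root lies in [-4, 0.5]
h(-1.75) = 5.390625 > 0, so the root lies in [-4, -1.75]
h(-2.875) = -29.326172 < 0, so the root lies in [-2.875, -1.75]
h(-2.3125) = -8.5071 < 0, so the root lies in [-2.3125, -1.75]
h(-2.03125) = -0.7598 < 0, so the root lies in [-2.03125, -1.75]
h(-1.890625) = 2.5067 > 0, so the root lies in [-2.03125, -1.890625]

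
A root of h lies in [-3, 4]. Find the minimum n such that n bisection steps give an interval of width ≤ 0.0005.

14

Width after n steps is 7/2^n. Need 2^n ≥ 7/0.0005 = 14000.
2^13 = 8192 < 14000 ≤ 2^14 = 16384, so n = 14.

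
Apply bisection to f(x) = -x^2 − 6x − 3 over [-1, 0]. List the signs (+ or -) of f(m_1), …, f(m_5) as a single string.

midpoint -0.5: f = -0.25 < 0 → [-1, -0.5]
midpoint -0.75: f = 0.9375 > 0 → [-0.75, -0.5]
midpoint -0.625: f = 0.359375 > 0 → [-0.625, -0.5]
midpoint -0.5625: f = 0.0586 > 0 → [-0.5625, -0.5]
midpoint -0.53125: f = -0.0947 < 0 → [-0.5625, -0.53125]

-+++-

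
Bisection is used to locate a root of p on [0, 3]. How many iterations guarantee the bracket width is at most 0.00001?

19

Width after n steps is 3/2^n. Need 2^n ≥ 3/0.00001 = 300000.
2^18 = 262144 < 300000 ≤ 2^19 = 524288, so n = 19.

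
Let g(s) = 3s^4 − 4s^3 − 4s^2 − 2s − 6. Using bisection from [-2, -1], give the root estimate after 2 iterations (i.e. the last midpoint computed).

m = -1.5, g(m) = 16.6875 (+); new bracket [-1.5, -1]
m = -1.25, g(m) = 5.386719 (+); new bracket [-1.25, -1]

-1.25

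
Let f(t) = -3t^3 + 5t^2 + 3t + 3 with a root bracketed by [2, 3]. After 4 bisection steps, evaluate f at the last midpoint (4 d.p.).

t = 2.5 gives f = -5.125, negative; keep [2, 2.5]
t = 2.25 gives f = 0.890625, positive; keep [2.25, 2.5]
t = 2.375 gives f = -1.861328, negative; keep [2.25, 2.375]
t = 2.3125 gives f = -0.4236, negative; keep [2.25, 2.3125]

-0.4236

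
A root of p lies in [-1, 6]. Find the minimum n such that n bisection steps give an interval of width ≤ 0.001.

Width after n steps is 7/2^n. Need 2^n ≥ 7/0.001 = 7000.
2^12 = 4096 < 7000 ≤ 2^13 = 8192, so n = 13.

13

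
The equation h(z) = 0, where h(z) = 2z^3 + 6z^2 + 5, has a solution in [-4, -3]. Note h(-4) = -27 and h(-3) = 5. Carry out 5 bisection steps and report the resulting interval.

m = -3.5, h(m) = -7.25 (−); new bracket [-3.5, -3]
m = -3.25, h(m) = -0.28125 (−); new bracket [-3.25, -3]
m = -3.125, h(m) = 2.558594 (+); new bracket [-3.25, -3.125]
m = -3.1875, h(m) = 1.1899 (+); new bracket [-3.25, -3.1875]
m = -3.21875, h(m) = 0.4673 (+); new bracket [-3.25, -3.21875]

[-3.25, -3.21875]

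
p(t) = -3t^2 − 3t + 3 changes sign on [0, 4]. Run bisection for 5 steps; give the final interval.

t = 2 gives p = -15, negative; keep [0, 2]
t = 1 gives p = -3, negative; keep [0, 1]
t = 0.5 gives p = 0.75, positive; keep [0.5, 1]
t = 0.75 gives p = -0.9375, negative; keep [0.5, 0.75]
t = 0.625 gives p = -0.0469, negative; keep [0.5, 0.625]

[0.5, 0.625]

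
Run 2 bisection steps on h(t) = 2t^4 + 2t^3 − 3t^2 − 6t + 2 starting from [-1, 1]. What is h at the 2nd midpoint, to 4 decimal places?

-1.3750

t = 0 gives h = 2, positive; keep [0, 1]
t = 0.5 gives h = -1.375, negative; keep [0, 0.5]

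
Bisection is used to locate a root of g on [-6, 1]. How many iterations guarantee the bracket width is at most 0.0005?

14

Width after n steps is 7/2^n. Need 2^n ≥ 7/0.0005 = 14000.
2^13 = 8192 < 14000 ≤ 2^14 = 16384, so n = 14.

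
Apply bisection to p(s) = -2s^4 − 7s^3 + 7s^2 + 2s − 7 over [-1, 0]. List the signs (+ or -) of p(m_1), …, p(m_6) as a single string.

--+---

p(-0.5) = -5.5 < 0, so the root lies in [-1, -0.5]
p(-0.75) = -2.242188 < 0, so the root lies in [-1, -0.75]
p(-0.875) = 0.126465 > 0, so the root lies in [-0.875, -0.75]
p(-0.8125) = -1.1209 < 0, so the root lies in [-0.875, -0.8125]
p(-0.84375) = -0.513 < 0, so the root lies in [-0.875, -0.84375]
p(-0.859375) = -0.1972 < 0, so the root lies in [-0.875, -0.859375]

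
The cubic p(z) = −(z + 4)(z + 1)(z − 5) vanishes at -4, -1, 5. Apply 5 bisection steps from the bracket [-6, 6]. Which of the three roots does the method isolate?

z = 0 gives p = 20, positive; keep [0, 6]
z = 3 gives p = 56, positive; keep [3, 6]
z = 4.5 gives p = 23.375, positive; keep [4.5, 6]
z = 5.25 gives p = -14.4531, negative; keep [4.5, 5.25]
z = 4.875 gives p = 6.5176, positive; keep [4.875, 5.25]

5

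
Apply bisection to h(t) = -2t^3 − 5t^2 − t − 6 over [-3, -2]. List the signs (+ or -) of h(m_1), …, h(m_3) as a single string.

-+-

h(-2.5) = -3.5 < 0, so the root lies in [-3, -2.5]
h(-2.75) = 0.53125 > 0, so the root lies in [-2.75, -2.5]
h(-2.625) = -1.652344 < 0, so the root lies in [-2.75, -2.625]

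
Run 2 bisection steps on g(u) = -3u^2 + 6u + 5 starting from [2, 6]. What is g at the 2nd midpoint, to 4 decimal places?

-4.0000

midpoint 4: g = -19 < 0 → [2, 4]
midpoint 3: g = -4 < 0 → [2, 3]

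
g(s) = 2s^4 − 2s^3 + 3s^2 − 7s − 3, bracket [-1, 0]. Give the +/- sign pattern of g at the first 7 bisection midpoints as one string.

+-+--+-

m = -0.5, g(m) = 1.625 (+); new bracket [-0.5, 0]
m = -0.25, g(m) = -1.023438 (−); new bracket [-0.5, -0.25]
m = -0.375, g(m) = 0.191895 (+); new bracket [-0.375, -0.25]
m = -0.3125, g(m) = -0.4394 (−); new bracket [-0.375, -0.3125]
m = -0.34375, g(m) = -0.1301 (−); new bracket [-0.375, -0.34375]
m = -0.359375, g(m) = 0.0293 (+); new bracket [-0.359375, -0.34375]
m = -0.3515625, g(m) = -0.0508 (−); new bracket [-0.359375, -0.3515625]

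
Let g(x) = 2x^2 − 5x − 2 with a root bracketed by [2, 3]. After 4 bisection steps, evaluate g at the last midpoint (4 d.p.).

x = 2.5 gives g = -2, negative; keep [2.5, 3]
x = 2.75 gives g = -0.625, negative; keep [2.75, 3]
x = 2.875 gives g = 0.15625, positive; keep [2.75, 2.875]
x = 2.8125 gives g = -0.2422, negative; keep [2.8125, 2.875]

-0.2422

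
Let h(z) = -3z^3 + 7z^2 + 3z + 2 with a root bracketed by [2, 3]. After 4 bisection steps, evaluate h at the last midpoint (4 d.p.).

-0.9333

h(2.5) = 6.375 > 0, so the root lies in [2.5, 3]
h(2.75) = 0.796875 > 0, so the root lies in [2.75, 3]
h(2.875) = -2.806641 < 0, so the root lies in [2.75, 2.875]
h(2.8125) = -0.9333 < 0, so the root lies in [2.75, 2.8125]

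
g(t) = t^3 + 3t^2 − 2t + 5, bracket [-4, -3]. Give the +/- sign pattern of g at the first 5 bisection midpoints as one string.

midpoint -3.5: g = 5.875 > 0 → [-4, -3.5]
midpoint -3.75: g = 1.953125 > 0 → [-4, -3.75]
midpoint -3.875: g = -0.388672 < 0 → [-3.875, -3.75]
midpoint -3.8125: g = 0.8152 > 0 → [-3.875, -3.8125]
midpoint -3.84375: g = 0.2216 > 0 → [-3.875, -3.84375]

++-++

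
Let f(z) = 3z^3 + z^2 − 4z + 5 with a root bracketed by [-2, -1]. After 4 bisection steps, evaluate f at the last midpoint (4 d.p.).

0.1814

midpoint -1.5: f = 3.125 > 0 → [-2, -1.5]
midpoint -1.75: f = -1.015625 < 0 → [-1.75, -1.5]
midpoint -1.625: f = 1.267578 > 0 → [-1.75, -1.625]
midpoint -1.6875: f = 0.1814 > 0 → [-1.75, -1.6875]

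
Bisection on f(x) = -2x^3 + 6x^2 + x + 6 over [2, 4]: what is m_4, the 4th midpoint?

m = 3, f(m) = 9 (+); new bracket [3, 4]
m = 3.5, f(m) = -2.75 (−); new bracket [3, 3.5]
m = 3.25, f(m) = 3.96875 (+); new bracket [3.25, 3.5]
m = 3.375, f(m) = 0.832 (+); new bracket [3.375, 3.5]

3.375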